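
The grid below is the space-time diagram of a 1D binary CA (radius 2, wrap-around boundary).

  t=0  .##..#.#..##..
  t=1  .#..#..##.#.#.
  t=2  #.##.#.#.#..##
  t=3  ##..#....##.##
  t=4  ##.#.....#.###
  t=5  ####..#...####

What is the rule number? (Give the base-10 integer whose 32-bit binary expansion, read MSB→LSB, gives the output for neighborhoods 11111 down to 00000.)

  ##### -> #   bit 31 = 1  t=4,i=13
  ####. -> #   bit 30 = 1  t=3,i=0
  ###.# -> #   bit 29 = 1  t=2,i=0
  ###.. -> #   bit 28 = 1  t=3,i=1
  ##.## -> #   bit 27 = 1  t=2,i=1
  ##.#. -> #   bit 26 = 1  t=1,i=9
  ##..# -> .   bit 25 = 0  t=0,i=3
  ##... -> #   bit 24 = 1  t=0,i=12
  #.### -> #   bit 23 = 1  t=3,i=12
  #.##. -> .   bit 22 = 0  t=2,i=2
  #.#.# -> .   bit 21 = 0  t=1,i=10
  #.#.. -> #   bit 20 = 1  t=0,i=7
  #..## -> .   bit 19 = 0  t=0,i=9
  #..#. -> #   bit 18 = 1  t=0,i=4
  #...# -> .   bit 17 = 0  t=0,i=13
  #.... -> .   bit 16 = 0  t=3,i=6
  .#### -> #   bit 15 = 1  t=3,i=13
  .###. -> #   bit 14 = 1  t=2,i=13
  .##.# -> .   bit 13 = 0  t=1,i=8
  .##.. -> .   bit 12 = 0  t=0,i=2
  .#.## -> #   bit 11 = 1  t=4,i=10
  .#.#. -> .   bit 10 = 0  t=0,i=6
  .#..# -> #   bit 9 = 1  t=0,i=8
  .#... -> .   bit 8 = 0  t=3,i=5
  ..### -> #   bit 7 = 1  t=2,i=12
  ..##. -> #   bit 6 = 1  t=0,i=1
  ..#.# -> .   bit 5 = 0  t=0,i=5
  ..#.. -> .   bit 4 = 0  t=1,i=1
  ...## -> .   bit 3 = 0  t=0,i=0
  ...#. -> .   bit 2 = 0  t=4,i=8
  ....# -> .   bit 1 = 0  t=3,i=7
  ..... -> #   bit 0 = 1  t=4,i=6
  bits 11111101100101001100101011000001 = 4254386881

4254386881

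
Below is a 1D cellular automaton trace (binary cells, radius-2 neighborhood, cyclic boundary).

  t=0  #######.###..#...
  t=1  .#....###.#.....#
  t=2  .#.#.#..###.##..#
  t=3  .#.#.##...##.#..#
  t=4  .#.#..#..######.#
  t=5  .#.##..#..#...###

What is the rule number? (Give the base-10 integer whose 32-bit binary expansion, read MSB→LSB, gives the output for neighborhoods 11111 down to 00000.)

1018278505

  [31] ##### => .  t=0,i=2
  [30] ####. => .  t=0,i=5
  [29] ###.# => #  t=0,i=6
  [28] ###.. => #  t=0,i=10
  [27] ##.## => #  t=0,i=7
  [26] ##.#. => #  t=1,i=9
  [25] ##..# => .  t=0,i=11
  [24] ##... => .  t=3,i=7
  [23] #.### => #  t=0,i=8
  [22] #.##. => .  t=2,i=12
  [21] #.#.# => #  t=2,i=1
  [20] #.#.. => #  t=1,i=1
  [19] #..## => .  t=2,i=7
  [18] #..#. => .  t=0,i=12
  [17] #...# => .  t=0,i=15
  [16] #.... => #  t=1,i=3
  [15] .#### => #  t=0,i=1
  [14] .###. => .  t=0,i=9
  [13] .##.# => #  t=3,i=11
  [12] .##.. => #  t=2,i=13
  [11] .#.## => .  t=3,i=4
  [10] .#.#. => .  t=1,i=0
  [9] .#..# => #  t=2,i=6
  [8] .#... => .  t=0,i=14
  [7] ..### => .  t=0,i=0
  [6] ..##. => #  t=3,i=10
  [5] ..#.# => #  t=1,i=16
  [4] ..#.. => .  t=0,i=13
  [3] ...## => #  t=0,i=16
  [2] ...#. => .  t=1,i=15
  [1] ....# => .  t=1,i=4
  [0] ..... => #  t=1,i=13
  bits 00111100101100011011001001101001 = 1018278505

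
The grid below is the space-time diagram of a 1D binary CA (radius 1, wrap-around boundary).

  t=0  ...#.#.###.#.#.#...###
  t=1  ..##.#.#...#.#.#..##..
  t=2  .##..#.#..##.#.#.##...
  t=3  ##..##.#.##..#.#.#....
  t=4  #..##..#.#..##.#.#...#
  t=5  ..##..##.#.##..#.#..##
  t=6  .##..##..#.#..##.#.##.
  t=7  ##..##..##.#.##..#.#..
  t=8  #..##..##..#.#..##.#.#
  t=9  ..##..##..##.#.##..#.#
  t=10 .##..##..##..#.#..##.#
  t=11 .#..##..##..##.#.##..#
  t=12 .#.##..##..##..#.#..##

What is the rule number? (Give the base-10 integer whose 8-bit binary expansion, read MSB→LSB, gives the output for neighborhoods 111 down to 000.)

14

  nb ###: next=.  (t=0,i=8, bit7=0)
  nb ##.: next=.  (t=0,i=9, bit6=0)
  nb #.#: next=.  (t=0,i=4, bit5=0)
  nb #..: next=.  (t=0,i=0, bit4=0)
  nb .##: next=#  (t=0,i=7, bit3=1)
  nb .#.: next=#  (t=0,i=3, bit2=1)
  nb ..#: next=#  (t=0,i=2, bit1=1)
  nb ...: next=.  (t=0,i=1, bit0=0)
  bits 00001110 = 14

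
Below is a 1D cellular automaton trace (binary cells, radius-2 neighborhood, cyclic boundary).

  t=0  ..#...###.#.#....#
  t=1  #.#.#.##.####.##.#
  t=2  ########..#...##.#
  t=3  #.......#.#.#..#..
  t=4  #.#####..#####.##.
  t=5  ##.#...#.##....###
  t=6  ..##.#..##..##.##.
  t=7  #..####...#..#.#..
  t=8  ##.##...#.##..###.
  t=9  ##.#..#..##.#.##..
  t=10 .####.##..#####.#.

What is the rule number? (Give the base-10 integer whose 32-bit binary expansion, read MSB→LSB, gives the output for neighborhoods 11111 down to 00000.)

108261011

  [31] ##### => .  t=2,i=1
  [30] ####. => .  t=1,i=11
  [29] ###.# => .  t=0,i=8
  [28] ###.. => .  t=2,i=7
  [27] ##.## => .  t=1,i=8
  [26] ##.#. => #  t=0,i=9
  [25] ##..# => #  t=2,i=8
  [24] ##... => .  t=5,i=11
  [23] #.### => .  t=1,i=9
  [22] #.##. => #  t=1,i=6
  [21] #.#.# => #  t=0,i=10
  [20] #.#.. => #  t=0,i=12
  [19] #..## => .  t=4,i=8
  [18] #..#. => .  t=0,i=1
  [17] #...# => #  t=0,i=4
  [16] #.... => #  t=0,i=14
  [15] .#### => #  t=1,i=10
  [14] .###. => #  t=0,i=7
  [13] .##.# => #  t=1,i=0
  [12] .##.. => .  t=5,i=10
  [11] .#.## => #  t=1,i=5
  [10] .#.#. => #  t=0,i=11
  [9] .#..# => #  t=0,i=0
  [8] .#... => .  t=0,i=3
  [7] ..### => #  t=0,i=6
  [6] ..##. => .  t=2,i=14
  [5] ..#.# => .  t=3,i=8
  [4] ..#.. => #  t=0,i=2
  [3] ...## => .  t=0,i=5
  [2] ...#. => .  t=0,i=16
  [1] ....# => #  t=0,i=15
  [0] ..... => #  t=3,i=3
  bits 00000110011100111110111010010011 = 108261011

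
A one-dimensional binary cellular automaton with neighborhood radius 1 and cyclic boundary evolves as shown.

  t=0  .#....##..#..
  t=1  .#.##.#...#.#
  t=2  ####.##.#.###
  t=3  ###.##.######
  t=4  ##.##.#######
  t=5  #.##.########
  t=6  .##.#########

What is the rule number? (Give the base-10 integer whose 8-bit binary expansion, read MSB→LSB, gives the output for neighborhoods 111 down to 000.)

173

  ### -> #   bit 7 = 1  t=2,i=0
  ##. -> .   bit 6 = 0  t=0,i=7
  #.# -> #   bit 5 = 1  t=1,i=0
  #.. -> .   bit 4 = 0  t=0,i=2
  .## -> #   bit 3 = 1  t=0,i=6
  .#. -> #   bit 2 = 1  t=0,i=1
  ..# -> .   bit 1 = 0  t=0,i=0
  ... -> #   bit 0 = 1  t=0,i=3
  bits 10101101 = 173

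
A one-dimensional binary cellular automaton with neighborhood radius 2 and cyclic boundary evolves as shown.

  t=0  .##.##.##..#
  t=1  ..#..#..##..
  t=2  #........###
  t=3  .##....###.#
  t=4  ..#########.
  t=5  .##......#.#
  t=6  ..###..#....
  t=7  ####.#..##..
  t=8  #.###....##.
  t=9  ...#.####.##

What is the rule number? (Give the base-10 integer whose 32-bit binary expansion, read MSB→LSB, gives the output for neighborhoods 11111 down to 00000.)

1728147850

  [31] ##### => .  t=4,i=4
  [30] ####. => #  t=2,i=11
  [29] ###.# => #  t=3,i=9
  [28] ###.. => .  t=2,i=0
  [27] ##.## => .  t=0,i=3
  [26] ##.#. => #  t=3,i=10
  [25] ##..# => #  t=0,i=9
  [24] ##... => #  t=1,i=10
  [23] #.### => .  t=8,i=2
  [22] #.##. => .  t=0,i=1
  [21] #.#.# => .  t=3,i=11
  [20] #.#.. => .  t=7,i=5
  [19] #..## => .  t=1,i=7
  [18] #..#. => .  t=0,i=10
  [17] #...# => .  t=4,i=0
  [16] #.... => #  t=1,i=11
  [15] .#### => .  t=2,i=10
  [14] .###. => #  t=3,i=8
  [13] .##.# => #  t=0,i=2
  [12] .##.. => #  t=0,i=8
  [11] .#.## => .  t=0,i=0
  [10] .#.#. => .  t=5,i=10
  [9] .#..# => .  t=1,i=3
  [8] .#... => #  t=6,i=8
  [7] ..### => #  t=2,i=9
  [6] ..##. => .  t=1,i=8
  [5] ..#.# => .  t=0,i=11
  [4] ..#.. => .  t=1,i=2
  [3] ...## => #  t=2,i=8
  [2] ...#. => .  t=1,i=1
  [1] ....# => #  t=1,i=0
  [0] ..... => .  t=2,i=3
  bits 01100111000000010111000110001010 = 1728147850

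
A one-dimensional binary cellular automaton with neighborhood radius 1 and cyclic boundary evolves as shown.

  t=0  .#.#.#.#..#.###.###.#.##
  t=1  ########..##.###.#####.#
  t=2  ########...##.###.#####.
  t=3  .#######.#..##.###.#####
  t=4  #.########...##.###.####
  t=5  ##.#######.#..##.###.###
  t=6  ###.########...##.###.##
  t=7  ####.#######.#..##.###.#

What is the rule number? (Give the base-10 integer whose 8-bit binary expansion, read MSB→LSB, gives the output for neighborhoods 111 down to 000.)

229

  ###|#  b7=1 t=0,i=13
  ##.|#  b6=1 t=0,i=14
  #.#|#  b5=1 t=0,i=0
  #..|.  b4=0 t=0,i=8
  .##|.  b3=0 t=0,i=12
  .#.|#  b2=1 t=0,i=1
  ..#|.  b1=0 t=0,i=9
  ...|#  b0=1 t=2,i=9
  bits 11100101 = 229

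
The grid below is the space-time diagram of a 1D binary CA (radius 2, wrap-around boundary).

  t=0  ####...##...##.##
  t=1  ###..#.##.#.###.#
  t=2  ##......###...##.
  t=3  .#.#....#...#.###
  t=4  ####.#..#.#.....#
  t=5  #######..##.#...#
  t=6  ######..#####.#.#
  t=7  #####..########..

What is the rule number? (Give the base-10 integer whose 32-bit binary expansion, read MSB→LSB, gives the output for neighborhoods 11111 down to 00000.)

  #####|#  b31=1 t=0,i=0
  ####.|#  b30=1 t=0,i=2
  ###.#|#  b29=1 t=1,i=14
  ###..|.  b28=0 t=0,i=3
  ##.##|#  b27=1 t=0,i=14
  ##.#.|#  b26=1 t=1,i=9
  ##..#|.  b25=0 t=1,i=3
  ##...|.  b24=0 t=0,i=4
  #.###|.  b23=0 t=0,i=15
  #.##.|.  b22=0 t=1,i=7
  #.#.#|#  b21=1 t=1,i=10
  #.#..|#  b20=1 t=3,i=3
  #..##|#  b19=1 t=5,i=8
  #..#.|.  b18=0 t=1,i=4
  #...#|#  b17=1 t=0,i=5
  #....|#  b16=1 t=2,i=3
  .####|#  b15=1 t=0,i=16
  .###.|.  b14=0 t=1,i=13
  .##.#|#  b13=1 t=0,i=13
  .##..|#  b12=1 t=0,i=8
  .#.##|.  b11=0 t=1,i=6
  .#.#.|#  b10=1 t=3,i=2
  .#..#|#  b9=1 t=4,i=6
  .#...|.  b8=0 t=3,i=4
  ..###|#  b7=1 t=2,i=8
  ..##.|#  b6=1 t=0,i=7
  ..#.#|.  b5=0 t=1,i=5
  ..#..|#  b4=1 t=3,i=8
  ...##|.  b3=0 t=0,i=6
  ...#.|.  b2=0 t=3,i=7
  ....#|.  b1=0 t=2,i=6
  .....|.  b0=0 t=2,i=4
  bits 11101100001110111011011011010000 = 3963336400

3963336400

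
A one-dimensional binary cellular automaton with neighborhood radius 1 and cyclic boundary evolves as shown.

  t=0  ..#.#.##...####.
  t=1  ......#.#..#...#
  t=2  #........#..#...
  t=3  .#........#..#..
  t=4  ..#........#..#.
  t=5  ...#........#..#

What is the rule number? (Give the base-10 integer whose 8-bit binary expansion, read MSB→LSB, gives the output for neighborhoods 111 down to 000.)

24

  ###|.  b7=0 t=0,i=12
  ##.|.  b6=0 t=0,i=7
  #.#|.  b5=0 t=0,i=3
  #..|#  b4=1 t=0,i=8
  .##|#  b3=1 t=0,i=6
  .#.|.  b2=0 t=0,i=2
  ..#|.  b1=0 t=0,i=1
  ...|.  b0=0 t=0,i=0
  bits 00011000 = 24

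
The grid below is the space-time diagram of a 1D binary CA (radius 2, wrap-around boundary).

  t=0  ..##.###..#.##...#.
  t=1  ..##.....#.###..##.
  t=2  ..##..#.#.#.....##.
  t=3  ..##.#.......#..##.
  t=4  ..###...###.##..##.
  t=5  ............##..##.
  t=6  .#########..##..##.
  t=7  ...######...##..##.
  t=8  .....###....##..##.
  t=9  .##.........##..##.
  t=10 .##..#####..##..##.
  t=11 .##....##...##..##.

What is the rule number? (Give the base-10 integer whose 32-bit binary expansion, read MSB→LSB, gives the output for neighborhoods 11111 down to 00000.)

3292805205

  [31] ##### => #  t=6,i=3
  [30] ####. => #  t=6,i=8
  [29] ###.# => .  t=4,i=10
  [28] ###.. => .  t=0,i=7
  [27] ##.## => .  t=0,i=4
  [26] ##.#. => #  t=3,i=4
  [25] ##..# => .  t=0,i=8
  [24] ##... => .  t=0,i=14
  [23] #.### => .  t=0,i=5
  [22] #.##. => #  t=0,i=12
  [21] #.#.# => .  t=2,i=8
  [20] #.#.. => .  t=2,i=10
  [19] #..## => .  t=1,i=15
  [18] #..#. => #  t=0,i=9
  [17] #...# => .  t=0,i=0
  [16] #.... => .  t=1,i=5
  [15] .#### => .  t=6,i=2
  [14] .###. => .  t=0,i=6
  [13] .##.# => #  t=0,i=3
  [12] .##.. => #  t=0,i=13
  [11] .#.## => #  t=0,i=11
  [10] .#.#. => .  t=2,i=7
  [9] .#..# => .  t=3,i=14
  [8] .#... => .  t=0,i=18
  [7] ..### => .  t=4,i=2
  [6] ..##. => #  t=0,i=2
  [5] ..#.# => .  t=0,i=10
  [4] ..#.. => #  t=0,i=17
  [3] ...## => .  t=0,i=1
  [2] ...#. => #  t=0,i=16
  [1] ....# => .  t=1,i=7
  [0] ..... => #  t=1,i=6
  bits 11000100010001000011100001010101 = 3292805205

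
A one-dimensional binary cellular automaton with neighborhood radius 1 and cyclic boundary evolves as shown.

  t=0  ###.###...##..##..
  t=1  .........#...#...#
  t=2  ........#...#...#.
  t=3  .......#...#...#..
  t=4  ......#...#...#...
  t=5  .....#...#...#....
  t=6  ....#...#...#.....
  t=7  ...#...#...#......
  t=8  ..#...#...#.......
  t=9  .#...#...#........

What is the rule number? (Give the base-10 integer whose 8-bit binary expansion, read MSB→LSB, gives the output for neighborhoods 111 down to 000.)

2

  ### -> .   bit 7 = 0  t=0,i=1
  ##. -> .   bit 6 = 0  t=0,i=2
  #.# -> .   bit 5 = 0  t=0,i=3
  #.. -> .   bit 4 = 0  t=0,i=7
  .## -> .   bit 3 = 0  t=0,i=0
  .#. -> .   bit 2 = 0  t=1,i=9
  ..# -> #   bit 1 = 1  t=0,i=9
  ... -> .   bit 0 = 0  t=0,i=8
  bits 00000010 = 2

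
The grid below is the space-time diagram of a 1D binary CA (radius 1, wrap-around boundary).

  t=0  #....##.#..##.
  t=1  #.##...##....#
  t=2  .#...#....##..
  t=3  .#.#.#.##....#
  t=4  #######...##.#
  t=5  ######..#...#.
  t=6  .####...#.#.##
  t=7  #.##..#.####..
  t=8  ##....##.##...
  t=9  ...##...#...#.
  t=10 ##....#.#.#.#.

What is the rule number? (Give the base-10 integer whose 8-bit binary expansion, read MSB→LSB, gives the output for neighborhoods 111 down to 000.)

165

  ###|#  b7=1 t=4,i=0
  ##.|.  b6=0 t=0,i=6
  #.#|#  b5=1 t=0,i=7
  #..|.  b4=0 t=0,i=1
  .##|.  b3=0 t=0,i=5
  .#.|#  b2=1 t=0,i=0
  ..#|.  b1=0 t=0,i=4
  ...|#  b0=1 t=0,i=2
  bits 10100101 = 165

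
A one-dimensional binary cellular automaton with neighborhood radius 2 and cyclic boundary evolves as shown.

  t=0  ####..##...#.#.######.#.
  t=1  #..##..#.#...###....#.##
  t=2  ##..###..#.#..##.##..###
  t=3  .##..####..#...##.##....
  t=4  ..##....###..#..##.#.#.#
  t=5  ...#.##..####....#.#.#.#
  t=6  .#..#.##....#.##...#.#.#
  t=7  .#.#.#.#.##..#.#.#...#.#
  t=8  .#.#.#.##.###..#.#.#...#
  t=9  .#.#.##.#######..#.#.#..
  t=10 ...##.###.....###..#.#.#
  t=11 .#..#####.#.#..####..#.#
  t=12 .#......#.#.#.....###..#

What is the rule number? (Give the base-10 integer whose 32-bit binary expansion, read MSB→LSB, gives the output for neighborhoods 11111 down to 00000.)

  [31] ##### => .  t=0,i=17
  [30] ####. => .  t=0,i=2
  [29] ###.# => #  t=0,i=20
  [28] ###.. => #  t=0,i=3
  [27] ##.## => #  t=2,i=16
  [26] ##.#. => .  t=0,i=21
  [25] ##..# => #  t=0,i=4
  [24] ##... => .  t=0,i=8
  [23] #.### => #  t=0,i=0
  [22] #.##. => .  t=2,i=17
  [21] #.#.# => #  t=0,i=13
  [20] #.#.. => #  t=1,i=9
  [19] #..## => .  t=0,i=5
  [18] #..#. => #  t=1,i=6
  [17] #...# => #  t=0,i=9
  [16] #.... => #  t=1,i=17
  [15] .#### => .  t=0,i=1
  [14] .###. => #  t=1,i=14
  [13] .##.# => #  t=2,i=15
  [12] .##.. => #  t=0,i=7
  [11] .#.## => #  t=0,i=14
  [10] .#.#. => .  t=0,i=12
  [9] .#..# => .  t=2,i=12
  [8] .#... => .  t=1,i=10
  [7] ..### => .  t=1,i=13
  [6] ..##. => .  t=0,i=6
  [5] ..#.# => .  t=0,i=11
  [4] ..#.. => .  t=3,i=11
  [3] ...## => .  t=1,i=12
  [2] ...#. => .  t=0,i=10
  [1] ....# => #  t=1,i=18
  [0] ..... => .  t=3,i=22
  bits 00111010101101110111100000000010 = 985102338

985102338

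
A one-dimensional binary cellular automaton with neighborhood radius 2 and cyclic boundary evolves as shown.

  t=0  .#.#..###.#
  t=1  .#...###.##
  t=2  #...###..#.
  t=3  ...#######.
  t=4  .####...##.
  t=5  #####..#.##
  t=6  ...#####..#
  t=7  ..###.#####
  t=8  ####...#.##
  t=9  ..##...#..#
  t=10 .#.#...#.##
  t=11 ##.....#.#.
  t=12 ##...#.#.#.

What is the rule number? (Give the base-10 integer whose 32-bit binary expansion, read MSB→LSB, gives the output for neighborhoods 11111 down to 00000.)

  nb #####: next=.  (t=3,i=5, bit31=0)
  nb ####.: next=#  (t=3,i=8, bit30=1)
  nb ###.#: next=.  (t=0,i=8, bit29=0)
  nb ###..: next=#  (t=2,i=6, bit28=1)
  nb ##.##: next=.  (t=1,i=8, bit27=0)
  nb ##.#.: next=#  (t=0,i=9, bit26=1)
  nb ##..#: next=#  (t=2,i=7, bit25=1)
  nb ##...: next=.  (t=3,i=10, bit24=0)
  nb #.###: next=.  (t=5,i=9, bit23=0)
  nb #.##.: next=#  (t=1,i=9, bit22=1)
  nb #.#.#: next=#  (t=0,i=1, bit21=1)
  nb #.#..: next=.  (t=0,i=3, bit20=0)
  nb #..##: next=#  (t=0,i=5, bit19=1)
  nb #..#.: next=#  (t=2,i=8, bit18=1)
  nb #...#: next=.  (t=1,i=3, bit17=0)
  nb #....: next=.  (t=3,i=0, bit16=0)
  nb .####: next=#  (t=3,i=4, bit15=1)
  nb .###.: next=#  (t=0,i=7, bit14=1)
  nb .##.#: next=.  (t=1,i=10, bit13=0)
  nb .##..: next=#  (t=4,i=9, bit12=1)
  nb .#.##: next=.  (t=5,i=8, bit11=0)
  nb .#.#.: next=.  (t=0,i=0, bit10=0)
  nb .#..#: next=.  (t=0,i=4, bit9=0)
  nb .#...: next=.  (t=1,i=2, bit8=0)
  nb ..###: next=#  (t=0,i=6, bit7=1)
  nb ..##.: next=.  (t=4,i=8, bit6=0)
  nb ..#.#: next=#  (t=2,i=9, bit5=1)
  nb ..#..: next=#  (t=6,i=10, bit4=1)
  nb ...##: next=#  (t=1,i=4, bit3=1)
  nb ...#.: next=.  (t=8,i=6, bit2=0)
  nb ....#: next=#  (t=3,i=1, bit1=1)
  nb .....: next=.  (t=11,i=4, bit0=0)
  bits 01010110011011001101000010111010 = 1449971898

1449971898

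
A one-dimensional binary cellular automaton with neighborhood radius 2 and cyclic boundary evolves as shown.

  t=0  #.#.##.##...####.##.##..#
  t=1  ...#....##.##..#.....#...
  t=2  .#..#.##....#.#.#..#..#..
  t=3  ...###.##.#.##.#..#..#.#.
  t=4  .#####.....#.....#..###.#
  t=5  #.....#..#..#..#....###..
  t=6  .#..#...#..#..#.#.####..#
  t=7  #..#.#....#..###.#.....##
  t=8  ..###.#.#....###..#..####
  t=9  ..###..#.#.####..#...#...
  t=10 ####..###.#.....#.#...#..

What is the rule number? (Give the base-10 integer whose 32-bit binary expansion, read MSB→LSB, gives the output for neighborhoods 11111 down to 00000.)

553934250

  #####|.  b31=0 t=4,i=3
  ####.|.  b30=0 t=0,i=14
  ###.#|#  b29=1 t=0,i=15
  ###..|.  b28=0 t=4,i=5
  ##.##|.  b27=0 t=0,i=6
  ##.#.|.  b26=0 t=0,i=1
  ##..#|.  b25=0 t=0,i=22
  ##...|#  b24=1 t=0,i=9
  #.###|.  b23=0 t=4,i=1
  #.##.|.  b22=0 t=0,i=4
  #.#.#|.  b21=0 t=0,i=2
  #.#..|.  b20=0 t=2,i=16
  #..##|.  b19=0 t=0,i=23
  #..#.|#  b18=1 t=1,i=14
  #...#|.  b17=0 t=0,i=10
  #....|.  b16=0 t=1,i=5
  .####|.  b15=0 t=0,i=13
  .###.|#  b14=1 t=3,i=4
  .##.#|.  b13=0 t=0,i=0
  .##..|#  b12=1 t=0,i=8
  .#.##|#  b11=1 t=0,i=3
  .#.#.|#  b10=1 t=2,i=13
  .#..#|.  b9=0 t=2,i=2
  .#...|#  b8=1 t=1,i=4
  ..###|#  b7=1 t=0,i=12
  ..##.|.  b6=0 t=0,i=24
  ..#.#|#  b5=1 t=2,i=4
  ..#..|.  b4=0 t=1,i=3
  ...##|#  b3=1 t=0,i=11
  ...#.|.  b2=0 t=1,i=2
  ....#|#  b1=1 t=1,i=1
  .....|.  b0=0 t=1,i=0
  bits 00100001000001000101110110101010 = 553934250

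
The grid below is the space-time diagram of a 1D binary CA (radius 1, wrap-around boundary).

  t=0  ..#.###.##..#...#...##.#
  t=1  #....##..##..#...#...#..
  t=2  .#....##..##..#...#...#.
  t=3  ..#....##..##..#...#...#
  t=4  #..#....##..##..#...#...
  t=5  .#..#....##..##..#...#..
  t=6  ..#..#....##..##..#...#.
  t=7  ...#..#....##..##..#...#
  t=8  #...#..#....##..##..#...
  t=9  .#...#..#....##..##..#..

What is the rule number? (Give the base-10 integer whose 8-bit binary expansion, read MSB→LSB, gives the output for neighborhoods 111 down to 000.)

208

  ###|#  b7=1 t=0,i=5
  ##.|#  b6=1 t=0,i=6
  #.#|.  b5=0 t=0,i=3
  #..|#  b4=1 t=0,i=0
  .##|.  b3=0 t=0,i=4
  .#.|.  b2=0 t=0,i=2
  ..#|.  b1=0 t=0,i=1
  ...|.  b0=0 t=0,i=14
  bits 11010000 = 208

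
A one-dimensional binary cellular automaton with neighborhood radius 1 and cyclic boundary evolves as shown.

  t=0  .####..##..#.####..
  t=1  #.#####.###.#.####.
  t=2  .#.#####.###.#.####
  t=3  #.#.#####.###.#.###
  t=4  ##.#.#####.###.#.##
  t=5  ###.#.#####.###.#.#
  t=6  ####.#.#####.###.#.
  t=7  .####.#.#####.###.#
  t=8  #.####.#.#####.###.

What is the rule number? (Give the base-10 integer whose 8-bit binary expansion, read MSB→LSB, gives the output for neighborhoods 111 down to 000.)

  ### -> #   bit 7 = 1  t=0,i=2
  ##. -> #   bit 6 = 1  t=0,i=4
  #.# -> #   bit 5 = 1  t=0,i=12
  #.. -> #   bit 4 = 1  t=0,i=5
  .## -> .   bit 3 = 0  t=0,i=1
  .#. -> .   bit 2 = 0  t=0,i=11
  ..# -> #   bit 1 = 1  t=0,i=0
  ... -> .   bit 0 = 0  t=0,i=18
  bits 11110010 = 242

242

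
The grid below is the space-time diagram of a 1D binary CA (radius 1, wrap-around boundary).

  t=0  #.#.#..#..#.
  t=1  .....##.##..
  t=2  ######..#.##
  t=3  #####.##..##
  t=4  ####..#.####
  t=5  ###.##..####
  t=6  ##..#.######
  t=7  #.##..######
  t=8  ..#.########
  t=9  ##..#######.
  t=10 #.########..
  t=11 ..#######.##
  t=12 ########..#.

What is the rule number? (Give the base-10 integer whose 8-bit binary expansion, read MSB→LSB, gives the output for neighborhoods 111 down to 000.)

155

  ###|#  b7=1 t=2,i=0
  ##.|.  b6=0 t=1,i=6
  #.#|.  b5=0 t=0,i=1
  #..|#  b4=1 t=0,i=5
  .##|#  b3=1 t=1,i=5
  .#.|.  b2=0 t=0,i=0
  ..#|#  b1=1 t=0,i=6
  ...|#  b0=1 t=1,i=0
  bits 10011011 = 155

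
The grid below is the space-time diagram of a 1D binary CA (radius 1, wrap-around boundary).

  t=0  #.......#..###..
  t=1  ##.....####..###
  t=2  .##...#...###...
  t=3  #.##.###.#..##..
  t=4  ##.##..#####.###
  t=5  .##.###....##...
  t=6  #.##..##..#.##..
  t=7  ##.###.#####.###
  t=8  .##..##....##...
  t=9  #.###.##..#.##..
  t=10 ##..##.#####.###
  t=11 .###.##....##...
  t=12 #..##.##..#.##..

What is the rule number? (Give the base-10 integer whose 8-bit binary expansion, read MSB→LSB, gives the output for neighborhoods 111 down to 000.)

118

  [7] ### => .  t=0,i=12
  [6] ##. => #  t=0,i=13
  [5] #.# => #  t=3,i=1
  [4] #.. => #  t=0,i=1
  [3] .## => .  t=0,i=11
  [2] .#. => #  t=0,i=0
  [1] ..# => #  t=0,i=7
  [0] ... => .  t=0,i=2
  bits 01110110 = 118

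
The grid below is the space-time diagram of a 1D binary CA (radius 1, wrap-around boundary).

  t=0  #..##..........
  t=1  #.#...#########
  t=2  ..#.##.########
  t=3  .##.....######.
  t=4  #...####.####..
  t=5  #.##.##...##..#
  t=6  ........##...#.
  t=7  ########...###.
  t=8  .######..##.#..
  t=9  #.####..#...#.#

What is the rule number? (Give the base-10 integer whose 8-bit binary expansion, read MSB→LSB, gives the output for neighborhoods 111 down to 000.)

  nb ###: next=#  (t=1,i=7, bit7=1)
  nb ##.: next=.  (t=0,i=4, bit6=0)
  nb #.#: next=.  (t=1,i=1, bit5=0)
  nb #..: next=.  (t=0,i=1, bit4=0)
  nb .##: next=.  (t=0,i=3, bit3=0)
  nb .#.: next=#  (t=0,i=0, bit2=1)
  nb ..#: next=#  (t=0,i=2, bit1=1)
  nb ...: next=#  (t=0,i=6, bit0=1)
  bits 10000111 = 135

135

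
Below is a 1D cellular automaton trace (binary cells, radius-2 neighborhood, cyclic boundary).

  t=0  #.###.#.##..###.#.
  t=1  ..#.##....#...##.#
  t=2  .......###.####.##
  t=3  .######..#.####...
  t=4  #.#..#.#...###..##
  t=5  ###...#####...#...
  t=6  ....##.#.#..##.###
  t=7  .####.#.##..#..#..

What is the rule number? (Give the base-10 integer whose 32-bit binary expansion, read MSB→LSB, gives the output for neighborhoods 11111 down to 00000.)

  [31] ##### => .  t=3,i=3
  [30] ####. => #  t=2,i=13
  [29] ###.# => #  t=0,i=4
  [28] ###.. => .  t=3,i=6
  [27] ##.## => .  t=2,i=10
  [26] ##.#. => #  t=0,i=5
  [25] ##..# => #  t=0,i=10
  [24] ##... => .  t=1,i=6
  [23] #.### => #  t=0,i=2
  [22] #.##. => .  t=0,i=8
  [21] #.#.# => .  t=0,i=0
  [20] #.#.. => #  t=1,i=17
  [19] #..## => .  t=0,i=11
  [18] #..#. => .  t=1,i=1
  [17] #...# => #  t=1,i=12
  [16] #.... => #  t=1,i=7
  [15] .#### => #  t=2,i=12
  [14] .###. => .  t=0,i=3
  [13] .##.# => .  t=1,i=15
  [12] .##.. => .  t=0,i=9
  [11] .#.## => .  t=0,i=1
  [10] .#.#. => #  t=0,i=17
  [9] .#..# => .  t=1,i=0
  [8] .#... => #  t=1,i=11
  [7] ..### => .  t=0,i=12
  [6] ..##. => #  t=1,i=14
  [5] ..#.# => .  t=1,i=2
  [4] ..#.. => .  t=1,i=10
  [3] ...## => #  t=1,i=13
  [2] ...#. => #  t=1,i=9
  [1] ....# => #  t=1,i=8
  [0] ..... => #  t=2,i=2
  bits 01100110100100111000010101001111 = 1720943951

1720943951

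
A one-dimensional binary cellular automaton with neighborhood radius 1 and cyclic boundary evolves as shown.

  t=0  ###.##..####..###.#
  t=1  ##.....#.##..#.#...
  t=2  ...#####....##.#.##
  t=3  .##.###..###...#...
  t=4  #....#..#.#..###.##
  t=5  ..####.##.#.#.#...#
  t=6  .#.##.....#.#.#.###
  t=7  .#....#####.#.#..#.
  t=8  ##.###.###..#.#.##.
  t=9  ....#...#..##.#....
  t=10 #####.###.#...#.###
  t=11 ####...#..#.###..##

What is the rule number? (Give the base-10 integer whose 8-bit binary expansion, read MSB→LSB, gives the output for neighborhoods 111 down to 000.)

  nb ###: next=#  (t=0,i=0, bit7=1)
  nb ##.: next=.  (t=0,i=2, bit6=0)
  nb #.#: next=.  (t=0,i=3, bit5=0)
  nb #..: next=.  (t=0,i=6, bit4=0)
  nb .##: next=.  (t=0,i=4, bit3=0)
  nb .#.: next=#  (t=1,i=7, bit2=1)
  nb ..#: next=#  (t=0,i=7, bit1=1)
  nb ...: next=#  (t=1,i=3, bit0=1)
  bits 10000111 = 135

135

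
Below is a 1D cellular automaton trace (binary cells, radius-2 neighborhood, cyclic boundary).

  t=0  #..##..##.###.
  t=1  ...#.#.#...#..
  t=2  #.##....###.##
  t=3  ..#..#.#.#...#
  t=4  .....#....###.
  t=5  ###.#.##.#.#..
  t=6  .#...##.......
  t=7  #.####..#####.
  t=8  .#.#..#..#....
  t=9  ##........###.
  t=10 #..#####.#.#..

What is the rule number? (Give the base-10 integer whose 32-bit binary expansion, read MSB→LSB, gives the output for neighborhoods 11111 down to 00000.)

  #####|.  b31=0 t=7,i=10
  ####.|.  b30=0 t=7,i=4
  ###.#|.  b29=0 t=0,i=12
  ###..|.  b28=0 t=4,i=12
  ##.##|.  b27=0 t=0,i=9
  ##.#.|.  b26=0 t=0,i=13
  ##..#|#  b25=1 t=0,i=5
  ##...|.  b24=0 t=2,i=4
  #.###|.  b23=0 t=0,i=10
  #.##.|#  b22=1 t=2,i=2
  #.#.#|.  b21=0 t=1,i=5
  #.#..|.  b20=0 t=0,i=0
  #..##|.  b19=0 t=0,i=2
  #..#.|.  b18=0 t=3,i=1
  #...#|#  b17=1 t=1,i=9
  #....|#  b16=1 t=1,i=13
  .####|#  b15=1 t=7,i=3
  .###.|#  b14=1 t=0,i=11
  .##.#|.  b13=0 t=0,i=8
  .##..|.  b12=0 t=0,i=4
  .#.##|#  b11=1 t=5,i=5
  .#.#.|.  b10=0 t=1,i=4
  .#..#|.  b9=0 t=0,i=1
  .#...|#  b8=1 t=1,i=8
  ..###|.  b7=0 t=2,i=8
  ..##.|#  b6=1 t=0,i=3
  ..#.#|#  b5=1 t=1,i=3
  ..#..|.  b4=0 t=1,i=11
  ...##|#  b3=1 t=2,i=7
  ...#.|#  b2=1 t=1,i=2
  ....#|.  b1=0 t=1,i=1
  .....|#  b0=1 t=1,i=0
  bits 00000010010000111100100101101101 = 37996909

37996909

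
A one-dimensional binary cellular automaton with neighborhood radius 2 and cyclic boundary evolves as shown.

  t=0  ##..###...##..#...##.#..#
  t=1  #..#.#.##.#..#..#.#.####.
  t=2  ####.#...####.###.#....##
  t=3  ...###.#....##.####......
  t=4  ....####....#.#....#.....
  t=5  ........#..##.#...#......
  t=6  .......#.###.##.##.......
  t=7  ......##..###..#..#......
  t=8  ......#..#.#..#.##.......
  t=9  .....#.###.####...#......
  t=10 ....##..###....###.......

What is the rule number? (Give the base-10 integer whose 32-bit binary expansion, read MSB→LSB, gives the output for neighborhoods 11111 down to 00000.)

  #####|.  b31=0 t=2,i=0
  ####.|.  b30=0 t=1,i=22
  ###.#|#  b29=1 t=1,i=23
  ###..|.  b28=0 t=0,i=1
  ##.##|#  b27=1 t=2,i=13
  ##.#.|#  b26=1 t=0,i=20
  ##..#|.  b25=0 t=0,i=2
  ##...|#  b24=1 t=0,i=7
  #.###|.  b23=0 t=1,i=20
  #.##.|.  b22=0 t=1,i=7
  #.#.#|#  b21=1 t=1,i=5
  #.#..|#  b20=1 t=0,i=21
  #..##|#  b19=1 t=0,i=3
  #..#.|#  b18=1 t=0,i=13
  #...#|#  b17=1 t=0,i=8
  #....|.  b16=0 t=2,i=20
  .####|.  b15=0 t=1,i=21
  .###.|#  b14=1 t=0,i=0
  .##.#|.  b13=0 t=0,i=19
  .##..|.  b12=0 t=0,i=11
  .#.##|.  b11=0 t=1,i=6
  .#.#.|.  b10=0 t=1,i=4
  .#..#|#  b9=1 t=0,i=22
  .#...|.  b8=0 t=0,i=15
  ..###|.  b7=0 t=0,i=4
  ..##.|#  b6=1 t=0,i=10
  ..#.#|#  b5=1 t=1,i=3
  ..#..|.  b4=0 t=0,i=14
  ...##|.  b3=0 t=0,i=9
  ...#.|#  b2=1 t=4,i=11
  ....#|.  b1=0 t=2,i=21
  .....|.  b0=0 t=3,i=0
  bits 00101101001111100100001001100100 = 759054948

759054948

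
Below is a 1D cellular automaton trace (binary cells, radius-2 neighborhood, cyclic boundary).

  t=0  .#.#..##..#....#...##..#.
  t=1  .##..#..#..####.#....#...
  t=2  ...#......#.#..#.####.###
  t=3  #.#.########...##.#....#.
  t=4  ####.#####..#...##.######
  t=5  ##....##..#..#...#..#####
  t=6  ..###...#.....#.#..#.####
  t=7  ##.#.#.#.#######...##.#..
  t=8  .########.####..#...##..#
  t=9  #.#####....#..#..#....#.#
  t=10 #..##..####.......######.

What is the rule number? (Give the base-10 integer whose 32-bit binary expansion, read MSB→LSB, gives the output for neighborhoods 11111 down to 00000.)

  #####|#  b31=1 t=3,i=6
  ####.|.  b30=0 t=1,i=13
  ###.#|.  b29=0 t=1,i=14
  ###..|.  b28=0 t=2,i=24
  ##.##|.  b27=0 t=2,i=21
  ##.#.|#  b26=1 t=1,i=15
  ##..#|#  b25=1 t=0,i=8
  ##...|#  b24=1 t=2,i=0
  #.###|.  b23=0 t=2,i=17
  #.##.|.  b22=0 t=9,i=24
  #.#.#|#  b21=1 t=3,i=0
  #.#..|.  b20=0 t=0,i=3
  #..##|#  b19=1 t=0,i=5
  #..#.|.  b18=0 t=0,i=0
  #...#|.  b17=0 t=0,i=17
  #....|#  b16=1 t=0,i=12
  .####|#  b15=1 t=1,i=12
  .###.|#  b14=1 t=2,i=23
  .##.#|#  b13=1 t=3,i=16
  .##..|.  b12=0 t=0,i=7
  .#.##|#  b11=1 t=2,i=16
  .#.#.|#  b10=1 t=0,i=2
  .#..#|.  b9=0 t=0,i=4
  .#...|#  b8=1 t=0,i=11
  ..###|.  b7=0 t=1,i=11
  ..##.|.  b6=0 t=0,i=6
  ..#.#|#  b5=1 t=0,i=1
  ..#..|.  b4=0 t=0,i=10
  ...##|.  b3=0 t=0,i=18
  ...#.|#  b2=1 t=0,i=14
  ....#|#  b1=1 t=0,i=13
  .....|#  b0=1 t=2,i=6
  bits 10000111001010011110110100100111 = 2267671847

2267671847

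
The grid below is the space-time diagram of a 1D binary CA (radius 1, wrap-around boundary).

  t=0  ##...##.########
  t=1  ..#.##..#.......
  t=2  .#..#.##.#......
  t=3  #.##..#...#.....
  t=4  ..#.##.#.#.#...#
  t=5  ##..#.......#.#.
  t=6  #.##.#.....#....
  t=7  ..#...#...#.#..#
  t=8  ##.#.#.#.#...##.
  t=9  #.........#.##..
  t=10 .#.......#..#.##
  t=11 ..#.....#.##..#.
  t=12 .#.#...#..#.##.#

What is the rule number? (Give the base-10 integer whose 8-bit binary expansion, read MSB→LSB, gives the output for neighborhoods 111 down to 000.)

  nb ###: next=.  (t=0,i=0, bit7=0)
  nb ##.: next=.  (t=0,i=1, bit6=0)
  nb #.#: next=.  (t=0,i=7, bit5=0)
  nb #..: next=#  (t=0,i=2, bit4=1)
  nb .##: next=#  (t=0,i=5, bit3=1)
  nb .#.: next=.  (t=1,i=2, bit2=0)
  nb ..#: next=#  (t=0,i=4, bit1=1)
  nb ...: next=.  (t=0,i=3, bit0=0)
  bits 00011010 = 26

26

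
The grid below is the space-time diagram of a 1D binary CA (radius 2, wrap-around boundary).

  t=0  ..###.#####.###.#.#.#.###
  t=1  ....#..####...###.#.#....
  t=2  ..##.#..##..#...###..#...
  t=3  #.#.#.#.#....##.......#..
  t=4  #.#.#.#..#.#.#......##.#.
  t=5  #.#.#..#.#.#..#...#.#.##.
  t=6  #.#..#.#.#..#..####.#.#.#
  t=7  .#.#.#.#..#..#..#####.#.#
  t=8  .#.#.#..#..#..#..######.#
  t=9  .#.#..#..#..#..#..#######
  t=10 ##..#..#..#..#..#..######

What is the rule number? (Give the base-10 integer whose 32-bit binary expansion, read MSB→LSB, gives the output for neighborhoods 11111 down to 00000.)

  [31] ##### => #  t=0,i=8
  [30] ####. => #  t=0,i=9
  [29] ###.# => #  t=0,i=4
  [28] ###.. => .  t=0,i=24
  [27] ##.## => .  t=0,i=5
  [26] ##.#. => #  t=0,i=15
  [25] ##..# => .  t=0,i=0
  [24] ##... => .  t=1,i=11
  [23] #.### => .  t=0,i=6
  [22] #.##. => #  t=5,i=22
  [21] #.#.# => #  t=0,i=16
  [20] #.#.. => .  t=1,i=20
  [19] #..## => .  t=0,i=1
  [18] #..#. => .  t=2,i=11
  [17] #...# => #  t=1,i=12
  [16] #.... => .  t=1,i=22
  [15] .#### => #  t=0,i=7
  [14] .###. => .  t=0,i=3
  [13] .##.# => .  t=2,i=3
  [12] .##.. => .  t=2,i=9
  [11] .#.## => .  t=0,i=21
  [10] .#.#. => .  t=0,i=17
  [9] .#..# => #  t=1,i=5
  [8] .#... => #  t=1,i=21
  [7] ..### => .  t=0,i=2
  [6] ..##. => #  t=2,i=2
  [5] ..#.# => #  t=3,i=0
  [4] ..#.. => .  t=1,i=4
  [3] ...## => .  t=1,i=13
  [2] ...#. => #  t=1,i=3
  [1] ....# => #  t=1,i=2
  [0] ..... => .  t=1,i=0
  bits 11100100011000101000001101100110 = 3831661414

3831661414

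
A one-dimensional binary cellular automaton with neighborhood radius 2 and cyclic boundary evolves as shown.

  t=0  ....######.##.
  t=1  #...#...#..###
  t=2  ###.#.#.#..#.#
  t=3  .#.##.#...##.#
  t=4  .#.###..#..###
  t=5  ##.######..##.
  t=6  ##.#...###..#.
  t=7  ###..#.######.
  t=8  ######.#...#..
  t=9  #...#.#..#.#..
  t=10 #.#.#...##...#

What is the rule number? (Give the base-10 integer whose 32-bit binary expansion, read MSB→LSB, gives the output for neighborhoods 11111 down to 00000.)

  ##### -> .   bit 31 = 0  t=0,i=6
  ####. -> #   bit 30 = 1  t=0,i=8
  ###.# -> .   bit 29 = 0  t=0,i=9
  ###.. -> #   bit 28 = 1  t=1,i=0
  ##.## -> .   bit 27 = 0  t=0,i=10
  ##.#. -> #   bit 26 = 1  t=2,i=3
  ##..# -> #   bit 25 = 1  t=4,i=6
  ##... -> #   bit 24 = 1  t=0,i=13
  #.### -> #   bit 23 = 1  t=2,i=13
  #.##. -> #   bit 22 = 1  t=0,i=11
  #.#.# -> #   bit 21 = 1  t=2,i=4
  #.#.. -> .   bit 20 = 0  t=2,i=8
  #..## -> .   bit 19 = 0  t=1,i=10
  #..#. -> #   bit 18 = 1  t=2,i=10
  #...# -> #   bit 17 = 1  t=1,i=2
  #.... -> #   bit 16 = 1  t=0,i=0
  .#### -> .   bit 15 = 0  t=0,i=5
  .###. -> #   bit 14 = 1  t=4,i=4
  .##.# -> #   bit 13 = 1  t=3,i=4
  .##.. -> #   bit 12 = 1  t=0,i=12
  .#.## -> .   bit 11 = 0  t=2,i=12
  .#.#. -> .   bit 10 = 0  t=2,i=5
  .#..# -> .   bit 9 = 0  t=1,i=9
  .#... -> .   bit 8 = 0  t=1,i=5
  ..### -> #   bit 7 = 1  t=0,i=4
  ..##. -> .   bit 6 = 0  t=3,i=10
  ..#.# -> #   bit 5 = 1  t=2,i=11
  ..#.. -> #   bit 4 = 1  t=1,i=4
  ...## -> .   bit 3 = 0  t=0,i=3
  ...#. -> .   bit 2 = 0  t=1,i=3
  ....# -> .   bit 1 = 0  t=0,i=2
  ..... -> .   bit 0 = 0  t=0,i=1
  bits 01010111111001110111000010110000 = 1474785456

1474785456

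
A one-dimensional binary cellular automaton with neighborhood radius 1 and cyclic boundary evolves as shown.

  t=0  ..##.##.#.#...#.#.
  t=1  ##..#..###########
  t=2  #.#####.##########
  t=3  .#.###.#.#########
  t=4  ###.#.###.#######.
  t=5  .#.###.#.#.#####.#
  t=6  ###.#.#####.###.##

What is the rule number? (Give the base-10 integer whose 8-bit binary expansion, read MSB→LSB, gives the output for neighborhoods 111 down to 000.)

  nb ###: next=#  (t=1,i=0, bit7=1)
  nb ##.: next=.  (t=0,i=3, bit6=0)
  nb #.#: next=#  (t=0,i=4, bit5=1)
  nb #..: next=#  (t=0,i=11, bit4=1)
  nb .##: next=.  (t=0,i=2, bit3=0)
  nb .#.: next=#  (t=0,i=8, bit2=1)
  nb ..#: next=#  (t=0,i=1, bit1=1)
  nb ...: next=#  (t=0,i=0, bit0=1)
  bits 10110111 = 183

183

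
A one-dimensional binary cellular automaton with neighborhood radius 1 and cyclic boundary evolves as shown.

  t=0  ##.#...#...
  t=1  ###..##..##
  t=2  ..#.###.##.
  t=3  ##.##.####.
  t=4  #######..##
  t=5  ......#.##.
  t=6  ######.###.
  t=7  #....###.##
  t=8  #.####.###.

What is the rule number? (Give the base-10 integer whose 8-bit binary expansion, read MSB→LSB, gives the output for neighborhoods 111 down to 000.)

107

  ### -> .   bit 7 = 0  t=1,i=0
  ##. -> #   bit 6 = 1  t=0,i=1
  #.# -> #   bit 5 = 1  t=0,i=2
  #.. -> .   bit 4 = 0  t=0,i=4
  .## -> #   bit 3 = 1  t=0,i=0
  .#. -> .   bit 2 = 0  t=0,i=3
  ..# -> #   bit 1 = 1  t=0,i=6
  ... -> #   bit 0 = 1  t=0,i=5
  bits 01101011 = 107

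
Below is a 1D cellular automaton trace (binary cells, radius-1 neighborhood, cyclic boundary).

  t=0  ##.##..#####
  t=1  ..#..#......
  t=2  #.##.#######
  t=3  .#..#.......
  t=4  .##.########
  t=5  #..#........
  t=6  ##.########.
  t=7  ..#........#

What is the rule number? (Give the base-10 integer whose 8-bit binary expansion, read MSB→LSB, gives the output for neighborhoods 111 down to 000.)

  [7] ### => .  t=0,i=0
  [6] ##. => .  t=0,i=1
  [5] #.# => #  t=0,i=2
  [4] #.. => #  t=0,i=5
  [3] .## => .  t=0,i=3
  [2] .#. => #  t=1,i=2
  [1] ..# => .  t=0,i=6
  [0] ... => #  t=1,i=0
  bits 00110101 = 53

53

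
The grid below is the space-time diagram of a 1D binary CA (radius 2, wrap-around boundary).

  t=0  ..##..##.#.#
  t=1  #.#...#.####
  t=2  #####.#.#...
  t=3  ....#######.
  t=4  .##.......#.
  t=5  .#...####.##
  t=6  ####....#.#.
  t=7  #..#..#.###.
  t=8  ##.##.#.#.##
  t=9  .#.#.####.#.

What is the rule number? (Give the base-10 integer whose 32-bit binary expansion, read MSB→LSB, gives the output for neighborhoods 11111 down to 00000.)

  ##### -> .   bit 31 = 0  t=1,i=10
  ####. -> .   bit 30 = 0  t=1,i=11
  ###.# -> #   bit 29 = 1  t=1,i=0
  ###.. -> #   bit 28 = 1  t=3,i=10
  ##.## -> .   bit 27 = 0  t=5,i=9
  ##.#. -> #   bit 26 = 1  t=0,i=8
  ##..# -> .   bit 25 = 0  t=0,i=4
  ##... -> .   bit 24 = 0  t=3,i=11
  #.### -> #   bit 23 = 1  t=1,i=8
  #.##. -> #   bit 22 = 1  t=5,i=10
  #.#.# -> #   bit 21 = 1  t=0,i=9
  #.#.. -> #   bit 20 = 1  t=0,i=11
  #..## -> .   bit 19 = 0  t=0,i=1
  #..#. -> .   bit 18 = 0  t=7,i=2
  #...# -> #   bit 17 = 1  t=1,i=4
  #.... -> .   bit 16 = 0  t=3,i=0
  .#### -> .   bit 15 = 0  t=1,i=9
  .###. -> .   bit 14 = 0  t=7,i=9
  .##.# -> .   bit 13 = 0  t=0,i=7
  .##.. -> .   bit 12 = 0  t=0,i=3
  .#.## -> .   bit 11 = 0  t=1,i=7
  .#.#. -> #   bit 10 = 1  t=0,i=10
  .#..# -> #   bit 9 = 1  t=0,i=0
  .#... -> #   bit 8 = 1  t=1,i=3
  ..### -> .   bit 7 = 0  t=2,i=0
  ..##. -> #   bit 6 = 1  t=0,i=2
  ..#.# -> #   bit 5 = 1  t=1,i=6
  ..#.. -> #   bit 4 = 1  t=4,i=10
  ...## -> .   bit 3 = 0  t=2,i=11
  ...#. -> .   bit 2 = 0  t=1,i=5
  ....# -> #   bit 1 = 1  t=3,i=2
  ..... -> #   bit 0 = 1  t=3,i=1
  bits 00110100111100100000011101110011 = 888276851

888276851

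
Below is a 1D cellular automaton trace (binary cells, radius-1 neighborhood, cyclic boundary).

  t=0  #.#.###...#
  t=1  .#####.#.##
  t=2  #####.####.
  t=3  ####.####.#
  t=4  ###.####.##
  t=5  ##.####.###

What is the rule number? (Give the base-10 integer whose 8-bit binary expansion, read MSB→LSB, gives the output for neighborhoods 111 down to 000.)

  ### -> #   bit 7 = 1  t=0,i=5
  ##. -> .   bit 6 = 0  t=0,i=0
  #.# -> #   bit 5 = 1  t=0,i=1
  #.. -> #   bit 4 = 1  t=0,i=7
  .## -> #   bit 3 = 1  t=0,i=4
  .#. -> #   bit 2 = 1  t=0,i=2
  ..# -> #   bit 1 = 1  t=0,i=9
  ... -> .   bit 0 = 0  t=0,i=8
  bits 10111110 = 190

190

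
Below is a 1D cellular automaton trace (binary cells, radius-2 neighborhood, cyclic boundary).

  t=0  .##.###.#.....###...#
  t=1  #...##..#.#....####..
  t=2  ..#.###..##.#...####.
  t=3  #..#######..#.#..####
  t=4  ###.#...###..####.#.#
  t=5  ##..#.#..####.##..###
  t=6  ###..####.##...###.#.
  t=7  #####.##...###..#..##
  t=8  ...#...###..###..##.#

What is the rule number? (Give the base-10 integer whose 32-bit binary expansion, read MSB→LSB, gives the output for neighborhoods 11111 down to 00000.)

1404821056

  #####|.  b31=0 t=3,i=5
  ####.|#  b30=1 t=1,i=17
  ###.#|.  b29=0 t=0,i=6
  ###..|#  b28=1 t=0,i=16
  ##.##|.  b27=0 t=0,i=3
  ##.#.|.  b26=0 t=0,i=7
  ##..#|#  b25=1 t=1,i=6
  ##...|#  b24=1 t=0,i=17
  #.###|#  b23=1 t=0,i=4
  #.##.|.  b22=0 t=0,i=1
  #.#.#|#  b21=1 t=4,i=18
  #.#..|#  b20=1 t=0,i=8
  #..##|#  b19=1 t=2,i=8
  #..#.|.  b18=0 t=1,i=7
  #...#|#  b17=1 t=0,i=18
  #....|#  b16=1 t=0,i=10
  .####|#  b15=1 t=1,i=16
  .###.|#  b14=1 t=0,i=5
  .##.#|.  b13=0 t=0,i=2
  .##..|#  b12=1 t=1,i=5
  .#.##|#  b11=1 t=0,i=0
  .#.#.|#  b10=1 t=1,i=9
  .#..#|#  b9=1 t=3,i=15
  .#...|.  b8=0 t=0,i=9
  ..###|.  b7=0 t=0,i=14
  ..##.|#  b6=1 t=1,i=4
  ..#.#|.  b5=0 t=0,i=20
  ..#..|.  b4=0 t=1,i=0
  ...##|.  b3=0 t=0,i=13
  ...#.|.  b2=0 t=0,i=19
  ....#|.  b1=0 t=0,i=12
  .....|.  b0=0 t=0,i=11
  bits 01010011101110111101111001000000 = 1404821056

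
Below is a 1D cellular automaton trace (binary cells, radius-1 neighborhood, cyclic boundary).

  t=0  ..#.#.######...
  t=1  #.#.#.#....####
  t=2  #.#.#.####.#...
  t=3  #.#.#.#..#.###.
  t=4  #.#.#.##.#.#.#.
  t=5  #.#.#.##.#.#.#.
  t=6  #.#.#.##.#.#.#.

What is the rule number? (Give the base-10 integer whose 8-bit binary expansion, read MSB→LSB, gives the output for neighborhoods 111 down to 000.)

93

  ### -> .   bit 7 = 0  t=0,i=7
  ##. -> #   bit 6 = 1  t=0,i=11
  #.# -> .   bit 5 = 0  t=0,i=3
  #.. -> #   bit 4 = 1  t=0,i=12
  .## -> #   bit 3 = 1  t=0,i=6
  .#. -> #   bit 2 = 1  t=0,i=2
  ..# -> .   bit 1 = 0  t=0,i=1
  ... -> #   bit 0 = 1  t=0,i=0
  bits 01011101 = 93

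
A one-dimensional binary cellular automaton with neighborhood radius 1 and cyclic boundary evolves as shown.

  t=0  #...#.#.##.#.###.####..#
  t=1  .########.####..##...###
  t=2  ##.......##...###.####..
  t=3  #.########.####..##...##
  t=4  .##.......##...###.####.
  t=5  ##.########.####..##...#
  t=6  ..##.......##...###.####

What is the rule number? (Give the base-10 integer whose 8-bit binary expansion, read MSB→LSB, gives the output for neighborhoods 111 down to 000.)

  nb ###: next=.  (t=0,i=14, bit7=0)
  nb ##.: next=.  (t=0,i=0, bit6=0)
  nb #.#: next=#  (t=0,i=5, bit5=1)
  nb #..: next=#  (t=0,i=1, bit4=1)
  nb .##: next=#  (t=0,i=8, bit3=1)
  nb .#.: next=#  (t=0,i=4, bit2=1)
  nb ..#: next=#  (t=0,i=3, bit1=1)
  nb ...: next=#  (t=0,i=2, bit0=1)
  bits 00111111 = 63

63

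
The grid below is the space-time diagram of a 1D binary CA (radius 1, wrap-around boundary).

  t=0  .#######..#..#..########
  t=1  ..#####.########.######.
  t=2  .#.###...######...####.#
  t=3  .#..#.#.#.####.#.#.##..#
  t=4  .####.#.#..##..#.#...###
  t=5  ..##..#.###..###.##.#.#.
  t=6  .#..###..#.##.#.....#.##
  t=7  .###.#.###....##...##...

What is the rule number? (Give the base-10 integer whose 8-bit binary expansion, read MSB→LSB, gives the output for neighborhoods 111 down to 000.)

150

  nb ###: next=#  (t=0,i=2, bit7=1)
  nb ##.: next=.  (t=0,i=7, bit6=0)
  nb #.#: next=.  (t=0,i=0, bit5=0)
  nb #..: next=#  (t=0,i=8, bit4=1)
  nb .##: next=.  (t=0,i=1, bit3=0)
  nb .#.: next=#  (t=0,i=10, bit2=1)
  nb ..#: next=#  (t=0,i=9, bit1=1)
  nb ...: next=.  (t=1,i=0, bit0=0)
  bits 10010110 = 150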